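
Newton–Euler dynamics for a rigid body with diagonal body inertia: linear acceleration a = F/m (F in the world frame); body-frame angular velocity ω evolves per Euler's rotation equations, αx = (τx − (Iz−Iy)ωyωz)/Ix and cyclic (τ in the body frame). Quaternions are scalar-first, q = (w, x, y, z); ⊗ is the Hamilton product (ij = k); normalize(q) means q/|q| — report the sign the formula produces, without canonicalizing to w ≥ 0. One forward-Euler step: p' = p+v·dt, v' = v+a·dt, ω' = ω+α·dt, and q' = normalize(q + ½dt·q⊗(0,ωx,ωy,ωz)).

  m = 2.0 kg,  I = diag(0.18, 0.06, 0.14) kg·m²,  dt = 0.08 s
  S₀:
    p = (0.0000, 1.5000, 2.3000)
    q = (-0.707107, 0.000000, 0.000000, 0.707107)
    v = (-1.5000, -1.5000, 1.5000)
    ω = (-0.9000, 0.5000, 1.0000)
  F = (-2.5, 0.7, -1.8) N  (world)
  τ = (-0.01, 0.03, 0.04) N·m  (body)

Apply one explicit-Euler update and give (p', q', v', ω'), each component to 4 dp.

p' = (-0.1200, 1.3800, 2.4200)
q' = (-0.7342, 0.0113, -0.0395, 0.6777)
v' = (-1.6000, -1.4720, 1.4280)
ω' = (-0.9222, 0.5880, 0.9920)

a = F/m = (-1.2500, 0.3500, -0.9000)
p' = p + v·dt = (-0.1200, 1.3800, 2.4200)
v' = v + a·dt = (-1.6000, -1.4720, 1.4280)
(τ − ω×Iω)/I = (-0.2778, 1.1000, -0.1000)
ω + α·dt = (-0.9222, 0.5880, 0.9920)
Hamilton product q⊗(0,ω) = (-0.7071070, 0.2828428, -0.9899498, -0.7071070)
updated quaternion q' = (-0.7342, 0.0113, -0.0395, 0.6777)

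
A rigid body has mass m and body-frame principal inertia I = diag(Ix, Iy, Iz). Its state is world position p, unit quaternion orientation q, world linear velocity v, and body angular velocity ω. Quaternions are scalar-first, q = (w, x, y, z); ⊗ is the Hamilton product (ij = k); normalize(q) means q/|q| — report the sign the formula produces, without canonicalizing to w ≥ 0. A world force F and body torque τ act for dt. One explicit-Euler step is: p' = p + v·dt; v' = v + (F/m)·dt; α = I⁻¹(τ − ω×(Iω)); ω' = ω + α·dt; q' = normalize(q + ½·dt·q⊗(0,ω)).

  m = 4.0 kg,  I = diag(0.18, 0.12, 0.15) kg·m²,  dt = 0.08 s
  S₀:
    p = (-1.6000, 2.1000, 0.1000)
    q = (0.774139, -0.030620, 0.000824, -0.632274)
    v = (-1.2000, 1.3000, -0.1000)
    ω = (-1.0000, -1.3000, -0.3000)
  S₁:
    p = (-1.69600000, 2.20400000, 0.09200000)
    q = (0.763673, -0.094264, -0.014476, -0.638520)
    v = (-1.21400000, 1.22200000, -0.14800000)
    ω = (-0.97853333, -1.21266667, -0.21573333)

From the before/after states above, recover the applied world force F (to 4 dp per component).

F = (-0.7000, -3.9000, -2.4000)

Δv = v₁−v₀ = (-0.01400000, -0.07800000, -0.04800000)
F = m·Δv/dt = (-0.7000, -3.9000, -2.4000)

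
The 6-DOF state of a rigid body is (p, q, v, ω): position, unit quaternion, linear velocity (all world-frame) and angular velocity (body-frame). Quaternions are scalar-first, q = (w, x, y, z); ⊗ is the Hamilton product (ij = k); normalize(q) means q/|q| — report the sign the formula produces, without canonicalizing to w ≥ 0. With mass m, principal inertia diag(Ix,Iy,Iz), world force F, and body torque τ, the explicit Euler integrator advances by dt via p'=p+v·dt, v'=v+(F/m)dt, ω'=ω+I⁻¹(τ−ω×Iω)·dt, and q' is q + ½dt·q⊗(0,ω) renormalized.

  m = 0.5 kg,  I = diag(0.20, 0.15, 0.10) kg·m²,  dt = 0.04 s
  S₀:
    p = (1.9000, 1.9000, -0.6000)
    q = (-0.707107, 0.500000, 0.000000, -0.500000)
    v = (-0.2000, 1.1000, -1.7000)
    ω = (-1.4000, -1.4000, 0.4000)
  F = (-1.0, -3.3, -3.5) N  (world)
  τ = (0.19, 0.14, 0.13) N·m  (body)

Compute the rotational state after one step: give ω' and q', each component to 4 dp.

precession coupling ω×(Iω) = (0.0280, -0.0560, -0.0980)
α = I⁻¹(τ − ω×Iω) = (0.8100, 1.3067, 2.2800)
ω + α·dt = (-1.3676, -1.3477, 0.4912)
Hamilton product q⊗(0,ω) = (0.9000000, 0.2899498, 1.4899498, -0.9828428)
updated quaternion q' = (-0.6885, 0.5054, 0.0298, -0.5192)

ω' = (-1.3676, -1.3477, 0.4912)
q' = (-0.6885, 0.5054, 0.0298, -0.5192)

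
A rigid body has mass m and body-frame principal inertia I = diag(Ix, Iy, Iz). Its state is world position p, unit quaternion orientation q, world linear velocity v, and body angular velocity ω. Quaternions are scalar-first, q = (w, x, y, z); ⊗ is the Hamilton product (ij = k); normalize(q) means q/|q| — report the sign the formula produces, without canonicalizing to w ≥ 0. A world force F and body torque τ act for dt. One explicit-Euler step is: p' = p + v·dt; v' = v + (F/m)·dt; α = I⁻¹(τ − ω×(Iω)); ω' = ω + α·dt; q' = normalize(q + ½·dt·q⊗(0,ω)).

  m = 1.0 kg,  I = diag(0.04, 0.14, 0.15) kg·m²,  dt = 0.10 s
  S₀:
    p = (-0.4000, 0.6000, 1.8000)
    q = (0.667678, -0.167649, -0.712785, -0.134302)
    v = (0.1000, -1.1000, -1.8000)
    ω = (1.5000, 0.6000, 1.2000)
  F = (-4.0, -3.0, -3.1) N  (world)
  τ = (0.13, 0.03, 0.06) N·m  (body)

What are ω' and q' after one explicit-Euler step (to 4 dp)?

ω' = (1.8070, 0.7629, 1.1800)
q' = (0.7061, -0.1555, -0.6893, -0.0456)

gyro term ω×Iω = (0.0072, -0.1980, 0.0900)
(τ − ω×Iω)/I = (3.0700, 1.6286, -0.2000)
ω + α·dt = (1.8070, 0.7629, 1.1800)
Hamilton product q⊗(0,ω) = (0.8403069, 0.2267562, 0.4003326, 1.7698017)
updated quaternion q' = (0.7061, -0.1555, -0.6893, -0.0456)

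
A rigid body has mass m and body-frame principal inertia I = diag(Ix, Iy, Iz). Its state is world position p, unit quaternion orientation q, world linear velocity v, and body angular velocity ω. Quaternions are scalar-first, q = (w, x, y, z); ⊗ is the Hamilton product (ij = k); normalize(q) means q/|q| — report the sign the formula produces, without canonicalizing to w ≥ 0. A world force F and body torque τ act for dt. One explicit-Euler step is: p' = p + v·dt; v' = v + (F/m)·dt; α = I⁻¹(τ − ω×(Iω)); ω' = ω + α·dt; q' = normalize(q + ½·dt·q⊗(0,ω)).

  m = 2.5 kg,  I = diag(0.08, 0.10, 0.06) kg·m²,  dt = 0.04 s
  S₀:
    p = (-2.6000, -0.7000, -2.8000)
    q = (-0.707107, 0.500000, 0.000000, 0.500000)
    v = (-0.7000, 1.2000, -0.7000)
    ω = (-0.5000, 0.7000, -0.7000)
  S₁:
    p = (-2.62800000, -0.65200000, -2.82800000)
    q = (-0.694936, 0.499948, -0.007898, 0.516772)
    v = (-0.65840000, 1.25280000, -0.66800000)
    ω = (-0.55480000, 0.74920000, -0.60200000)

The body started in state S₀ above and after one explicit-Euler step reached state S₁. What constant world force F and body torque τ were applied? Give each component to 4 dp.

F = (2.6000, 3.3000, 2.0000)
τ = (-0.0900, 0.1300, 0.1400)

rate change Δω = (-0.05480000, 0.04920000, 0.09800000)
I·α + gyro = (-0.0900, 0.1300, 0.1400)
velocity change Δv = (0.04160000, 0.05280000, 0.03200000)
applied force F = (2.6000, 3.3000, 2.0000)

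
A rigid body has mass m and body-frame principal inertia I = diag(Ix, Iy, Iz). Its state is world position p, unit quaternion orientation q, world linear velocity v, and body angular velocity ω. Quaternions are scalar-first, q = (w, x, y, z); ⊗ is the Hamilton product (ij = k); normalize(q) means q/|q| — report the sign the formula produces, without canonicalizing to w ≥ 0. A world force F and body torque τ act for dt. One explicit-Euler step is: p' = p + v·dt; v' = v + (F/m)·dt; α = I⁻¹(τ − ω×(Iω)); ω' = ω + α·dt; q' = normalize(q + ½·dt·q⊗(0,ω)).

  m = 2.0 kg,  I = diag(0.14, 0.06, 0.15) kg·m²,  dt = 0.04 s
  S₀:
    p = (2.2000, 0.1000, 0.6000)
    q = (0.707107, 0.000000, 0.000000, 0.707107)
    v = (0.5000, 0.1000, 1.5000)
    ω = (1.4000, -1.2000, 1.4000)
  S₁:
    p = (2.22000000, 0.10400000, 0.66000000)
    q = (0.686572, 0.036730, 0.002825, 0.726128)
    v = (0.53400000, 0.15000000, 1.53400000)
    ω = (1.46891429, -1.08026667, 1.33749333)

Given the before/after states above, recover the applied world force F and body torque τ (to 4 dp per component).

Δv = v₁−v₀ = (0.03400000, 0.05000000, 0.03400000)
m·(v₁−v₀)/dt = (1.7000, 2.5000, 1.7000)
rate change Δω = (0.06891429, 0.11973333, -0.06250667)
precession coupling = (-0.1512, -0.0196, 0.1344)
τ = I·(Δω/dt) + ω₀×(Iω₀) = (0.0900, 0.1600, -0.1000)

F = (1.7000, 2.5000, 1.7000)
τ = (0.0900, 0.1600, -0.1000)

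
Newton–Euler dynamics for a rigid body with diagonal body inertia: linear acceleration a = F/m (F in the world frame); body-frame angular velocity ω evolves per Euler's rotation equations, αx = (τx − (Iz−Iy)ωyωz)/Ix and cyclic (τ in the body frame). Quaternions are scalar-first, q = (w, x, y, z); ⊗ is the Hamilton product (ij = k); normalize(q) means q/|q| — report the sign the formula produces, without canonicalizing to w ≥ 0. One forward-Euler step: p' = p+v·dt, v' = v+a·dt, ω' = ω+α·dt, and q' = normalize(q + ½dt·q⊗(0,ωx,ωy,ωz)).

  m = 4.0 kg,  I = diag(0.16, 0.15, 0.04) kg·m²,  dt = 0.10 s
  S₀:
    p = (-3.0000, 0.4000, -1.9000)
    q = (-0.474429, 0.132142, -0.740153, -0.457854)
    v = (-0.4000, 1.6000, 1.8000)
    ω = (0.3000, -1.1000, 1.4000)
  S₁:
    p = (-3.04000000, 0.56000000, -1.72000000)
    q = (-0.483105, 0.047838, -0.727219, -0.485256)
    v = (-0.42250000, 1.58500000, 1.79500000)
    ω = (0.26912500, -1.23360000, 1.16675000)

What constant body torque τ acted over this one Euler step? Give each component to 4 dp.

Δω = ω₁−ω₀ = (-0.03087500, -0.13360000, -0.23325000)
ω₀×(Iω₀) = (0.1694, 0.0504, 0.0033)
I·α + gyro = (0.1200, -0.1500, -0.0900)

τ = (0.1200, -0.1500, -0.0900)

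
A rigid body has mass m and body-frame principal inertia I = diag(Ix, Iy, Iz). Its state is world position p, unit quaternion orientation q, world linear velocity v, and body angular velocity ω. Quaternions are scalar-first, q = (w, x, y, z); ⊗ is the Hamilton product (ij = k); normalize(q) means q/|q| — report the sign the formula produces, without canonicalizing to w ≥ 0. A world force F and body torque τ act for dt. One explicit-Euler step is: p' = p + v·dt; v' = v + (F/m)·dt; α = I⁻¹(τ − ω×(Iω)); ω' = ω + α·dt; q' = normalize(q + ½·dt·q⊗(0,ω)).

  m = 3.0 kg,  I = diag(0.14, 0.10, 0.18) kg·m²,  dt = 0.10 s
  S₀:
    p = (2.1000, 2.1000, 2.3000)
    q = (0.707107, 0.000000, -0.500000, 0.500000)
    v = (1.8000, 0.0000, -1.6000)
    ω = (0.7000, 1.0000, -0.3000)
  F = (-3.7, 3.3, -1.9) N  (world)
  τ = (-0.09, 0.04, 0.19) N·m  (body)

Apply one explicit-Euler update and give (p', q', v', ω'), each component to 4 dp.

gyro term ω×Iω = (-0.0240, 0.0084, -0.0280)
α = I⁻¹(τ − ω×Iω) = (-0.4714, 0.3160, 1.2111)
new body rate ω' = (0.6529, 1.0316, -0.1789)
Hamilton product q⊗(0,ω) = (0.6500000, 0.1449749, 1.0571070, 0.1378679)
updated quaternion q' = (0.7382, 0.0072, -0.4463, 0.5059)
a = F/m = (-1.2333, 1.1000, -0.6333)
p + v·dt = (2.2800, 2.1000, 2.1400)
new velocity v' = (1.6767, 0.1100, -1.6633)

p' = (2.2800, 2.1000, 2.1400)
q' = (0.7382, 0.0072, -0.4463, 0.5059)
v' = (1.6767, 0.1100, -1.6633)
ω' = (0.6529, 1.0316, -0.1789)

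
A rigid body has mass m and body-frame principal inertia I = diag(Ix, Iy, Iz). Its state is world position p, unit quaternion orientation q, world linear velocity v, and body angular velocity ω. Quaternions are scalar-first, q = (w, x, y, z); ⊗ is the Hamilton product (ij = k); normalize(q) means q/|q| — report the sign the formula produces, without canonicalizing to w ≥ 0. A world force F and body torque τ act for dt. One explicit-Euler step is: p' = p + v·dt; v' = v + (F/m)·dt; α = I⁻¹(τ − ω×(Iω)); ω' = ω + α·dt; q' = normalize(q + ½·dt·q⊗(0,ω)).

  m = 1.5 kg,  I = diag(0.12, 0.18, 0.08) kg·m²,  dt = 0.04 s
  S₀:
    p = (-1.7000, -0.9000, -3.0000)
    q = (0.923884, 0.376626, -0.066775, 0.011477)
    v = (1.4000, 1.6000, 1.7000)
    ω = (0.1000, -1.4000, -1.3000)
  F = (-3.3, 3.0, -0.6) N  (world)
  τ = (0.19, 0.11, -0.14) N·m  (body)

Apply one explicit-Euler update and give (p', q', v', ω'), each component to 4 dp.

a = (-2.2000, 2.0000, -0.4000)
new position p' = (-1.6440, -0.8360, -2.9320)
v + (F/m)dt = (1.3120, 1.6800, 1.6840)
α = I⁻¹(τ − ω×Iω) = (3.1000, 0.6400, -1.6450)
new body rate ω' = (0.2240, -1.3744, -1.3658)
2q̇ = q⊗(0,ω) = (-0.1162275, 0.1952637, -0.8026761, -1.7216481)
q' = normalize(q + ½dt·q⊗(0,ω)) = (0.9209, 0.3803, -0.0828, -0.0229)

p' = (-1.6440, -0.8360, -2.9320)
q' = (0.9209, 0.3803, -0.0828, -0.0229)
v' = (1.3120, 1.6800, 1.6840)
ω' = (0.2240, -1.3744, -1.3658)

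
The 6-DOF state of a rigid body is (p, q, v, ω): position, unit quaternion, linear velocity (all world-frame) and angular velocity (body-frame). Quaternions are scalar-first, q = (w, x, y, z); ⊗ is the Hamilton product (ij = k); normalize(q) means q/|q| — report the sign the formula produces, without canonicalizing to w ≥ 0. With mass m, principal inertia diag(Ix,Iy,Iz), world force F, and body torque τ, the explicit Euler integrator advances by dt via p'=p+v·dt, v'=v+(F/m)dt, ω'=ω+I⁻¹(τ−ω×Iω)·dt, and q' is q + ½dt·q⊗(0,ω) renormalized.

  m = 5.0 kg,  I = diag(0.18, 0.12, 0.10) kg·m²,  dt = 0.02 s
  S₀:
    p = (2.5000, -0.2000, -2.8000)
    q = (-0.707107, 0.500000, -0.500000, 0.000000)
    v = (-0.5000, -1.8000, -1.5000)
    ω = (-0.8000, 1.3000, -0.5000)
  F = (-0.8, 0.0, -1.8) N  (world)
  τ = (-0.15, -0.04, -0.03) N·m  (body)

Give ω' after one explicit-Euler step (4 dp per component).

ω' = (-0.8181, 1.2880, -0.5185)

ω×(Iω) gyroscopic = (0.0130, 0.0320, 0.0624)
(τ − ω×Iω)/I = (-0.9056, -0.6000, -0.9240)
ω' = ω + α·dt = (-0.8181, 1.2880, -0.5185)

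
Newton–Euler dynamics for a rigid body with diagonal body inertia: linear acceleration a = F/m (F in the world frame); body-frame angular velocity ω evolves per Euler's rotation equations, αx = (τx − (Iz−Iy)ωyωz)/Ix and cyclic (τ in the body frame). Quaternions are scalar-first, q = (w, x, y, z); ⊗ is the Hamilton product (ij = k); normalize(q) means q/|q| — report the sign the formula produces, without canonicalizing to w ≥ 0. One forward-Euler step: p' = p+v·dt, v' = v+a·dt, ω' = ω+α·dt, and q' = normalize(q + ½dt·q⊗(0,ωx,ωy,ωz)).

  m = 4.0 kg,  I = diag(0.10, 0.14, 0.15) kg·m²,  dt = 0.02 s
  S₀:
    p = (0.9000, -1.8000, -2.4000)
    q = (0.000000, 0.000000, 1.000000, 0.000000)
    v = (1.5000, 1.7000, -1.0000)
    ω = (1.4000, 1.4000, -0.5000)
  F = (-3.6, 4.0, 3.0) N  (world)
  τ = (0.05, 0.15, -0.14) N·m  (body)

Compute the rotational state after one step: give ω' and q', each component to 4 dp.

gyro term ω×Iω = (-0.0070, 0.0350, 0.0784)
(τ − ω×Iω)/I = (0.5700, 0.8214, -1.4560)
new body rate ω' = (1.4114, 1.4164, -0.5291)
Hamilton product q⊗(0,ω) = (-1.4000000, -0.5000000, 0.0000000, -1.4000000)
q + ½dt·q⊗(0,ω), renormalized = (-0.0140, -0.0050, 0.9998, -0.0140)

ω' = (1.4114, 1.4164, -0.5291)
q' = (-0.0140, -0.0050, 0.9998, -0.0140)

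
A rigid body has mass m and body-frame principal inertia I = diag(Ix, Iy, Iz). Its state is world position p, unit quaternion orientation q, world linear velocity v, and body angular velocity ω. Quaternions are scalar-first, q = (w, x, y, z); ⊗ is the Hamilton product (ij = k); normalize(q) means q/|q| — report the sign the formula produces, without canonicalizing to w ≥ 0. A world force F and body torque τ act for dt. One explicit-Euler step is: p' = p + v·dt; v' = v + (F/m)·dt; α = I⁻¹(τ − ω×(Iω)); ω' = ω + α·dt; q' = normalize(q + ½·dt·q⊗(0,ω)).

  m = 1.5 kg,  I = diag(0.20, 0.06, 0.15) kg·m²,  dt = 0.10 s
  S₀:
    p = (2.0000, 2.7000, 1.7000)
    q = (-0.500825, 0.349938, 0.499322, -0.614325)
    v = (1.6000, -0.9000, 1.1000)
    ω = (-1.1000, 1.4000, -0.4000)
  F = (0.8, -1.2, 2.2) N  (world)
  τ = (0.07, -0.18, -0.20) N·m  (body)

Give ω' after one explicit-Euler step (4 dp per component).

(τ − ω×Iω)/I = (0.6020, -3.3667, -2.7707)
ω + α·dt = (-1.0398, 1.0633, -0.6771)

ω' = (-1.0398, 1.0633, -0.6771)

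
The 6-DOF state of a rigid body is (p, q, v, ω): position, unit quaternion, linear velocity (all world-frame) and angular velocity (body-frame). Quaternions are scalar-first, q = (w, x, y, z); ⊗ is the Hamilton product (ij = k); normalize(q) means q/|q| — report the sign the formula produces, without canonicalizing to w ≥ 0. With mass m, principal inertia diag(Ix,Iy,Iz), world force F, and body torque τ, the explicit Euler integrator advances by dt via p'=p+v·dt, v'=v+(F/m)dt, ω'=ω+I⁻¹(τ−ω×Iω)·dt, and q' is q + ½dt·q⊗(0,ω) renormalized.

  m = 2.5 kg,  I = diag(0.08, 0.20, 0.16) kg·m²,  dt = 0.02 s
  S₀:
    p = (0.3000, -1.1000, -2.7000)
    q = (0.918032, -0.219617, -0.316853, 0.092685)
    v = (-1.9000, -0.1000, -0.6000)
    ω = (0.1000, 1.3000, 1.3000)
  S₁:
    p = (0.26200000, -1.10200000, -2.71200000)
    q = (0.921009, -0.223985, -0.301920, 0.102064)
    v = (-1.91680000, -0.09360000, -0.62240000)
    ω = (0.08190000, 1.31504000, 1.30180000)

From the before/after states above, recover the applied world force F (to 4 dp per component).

velocity change Δv = (-0.01680000, 0.00640000, -0.02240000)
m·(v₁−v₀)/dt = (-2.1000, 0.8000, -2.8000)

F = (-2.1000, 0.8000, -2.8000)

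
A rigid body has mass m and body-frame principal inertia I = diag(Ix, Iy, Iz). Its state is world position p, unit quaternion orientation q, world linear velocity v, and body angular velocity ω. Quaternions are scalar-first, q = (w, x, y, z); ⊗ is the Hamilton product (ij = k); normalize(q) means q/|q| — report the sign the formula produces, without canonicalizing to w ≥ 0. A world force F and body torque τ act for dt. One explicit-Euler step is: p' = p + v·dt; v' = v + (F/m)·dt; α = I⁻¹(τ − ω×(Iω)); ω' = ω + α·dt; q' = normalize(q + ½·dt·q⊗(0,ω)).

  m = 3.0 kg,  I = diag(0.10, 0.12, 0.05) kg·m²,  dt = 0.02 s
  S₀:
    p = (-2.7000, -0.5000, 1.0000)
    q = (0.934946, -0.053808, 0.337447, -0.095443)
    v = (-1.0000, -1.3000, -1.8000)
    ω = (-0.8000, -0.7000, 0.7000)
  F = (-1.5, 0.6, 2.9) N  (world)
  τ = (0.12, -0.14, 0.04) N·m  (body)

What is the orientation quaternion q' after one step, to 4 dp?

Hamilton product q⊗(0,ω) = (0.2599766, -0.5785540, -0.5404422, 0.9620854)
q' = normalize(q + ½dt·q⊗(0,ω)) = (0.9375, -0.0596, 0.3320, -0.0858)

q' = (0.9375, -0.0596, 0.3320, -0.0858)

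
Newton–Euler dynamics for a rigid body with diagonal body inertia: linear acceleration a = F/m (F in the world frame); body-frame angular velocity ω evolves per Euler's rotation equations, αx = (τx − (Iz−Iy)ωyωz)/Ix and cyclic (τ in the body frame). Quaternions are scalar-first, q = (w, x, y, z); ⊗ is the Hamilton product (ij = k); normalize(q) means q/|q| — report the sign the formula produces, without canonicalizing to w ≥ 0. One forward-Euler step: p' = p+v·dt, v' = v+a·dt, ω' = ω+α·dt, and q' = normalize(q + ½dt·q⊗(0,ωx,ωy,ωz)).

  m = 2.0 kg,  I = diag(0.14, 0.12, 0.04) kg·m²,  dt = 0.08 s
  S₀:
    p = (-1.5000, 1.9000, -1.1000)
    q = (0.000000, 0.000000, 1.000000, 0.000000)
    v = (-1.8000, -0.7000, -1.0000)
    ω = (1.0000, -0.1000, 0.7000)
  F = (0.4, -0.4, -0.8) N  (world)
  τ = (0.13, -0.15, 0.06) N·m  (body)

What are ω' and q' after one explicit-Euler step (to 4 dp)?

gyro term ω×Iω = (0.0056, 0.0700, 0.0020)
(τ − ω×Iω)/I = (0.8886, -1.8333, 1.4500)
ω' = ω + α·dt = (1.0711, -0.2467, 0.8160)
2q̇ = q⊗(0,ω) = (0.1000000, 0.7000000, 0.0000000, -1.0000000)
updated quaternion q' = (0.0040, 0.0280, 0.9988, -0.0400)

ω' = (1.0711, -0.2467, 0.8160)
q' = (0.0040, 0.0280, 0.9988, -0.0400)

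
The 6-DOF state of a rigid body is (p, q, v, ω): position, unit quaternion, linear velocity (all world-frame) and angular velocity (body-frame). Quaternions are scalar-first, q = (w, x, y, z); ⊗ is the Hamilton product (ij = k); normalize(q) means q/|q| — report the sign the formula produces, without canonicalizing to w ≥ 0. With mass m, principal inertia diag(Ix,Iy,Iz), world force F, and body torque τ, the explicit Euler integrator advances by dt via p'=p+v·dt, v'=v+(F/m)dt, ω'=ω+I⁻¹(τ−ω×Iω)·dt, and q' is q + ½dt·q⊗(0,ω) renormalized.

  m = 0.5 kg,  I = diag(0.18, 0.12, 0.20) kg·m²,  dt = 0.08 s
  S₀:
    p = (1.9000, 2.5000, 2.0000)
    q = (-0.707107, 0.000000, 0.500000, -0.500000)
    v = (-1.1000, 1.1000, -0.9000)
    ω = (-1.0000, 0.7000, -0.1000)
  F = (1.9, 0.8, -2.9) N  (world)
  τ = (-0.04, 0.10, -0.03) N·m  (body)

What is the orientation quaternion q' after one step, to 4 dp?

q' = (-0.7222, 0.0402, 0.4996, -0.4766)

2q̇ = q⊗(0,ω) = (-0.4000000, 1.0071070, 0.0050251, 0.5707107)
q' = normalize(q + ½dt·q⊗(0,ω)) = (-0.7222, 0.0402, 0.4996, -0.4766)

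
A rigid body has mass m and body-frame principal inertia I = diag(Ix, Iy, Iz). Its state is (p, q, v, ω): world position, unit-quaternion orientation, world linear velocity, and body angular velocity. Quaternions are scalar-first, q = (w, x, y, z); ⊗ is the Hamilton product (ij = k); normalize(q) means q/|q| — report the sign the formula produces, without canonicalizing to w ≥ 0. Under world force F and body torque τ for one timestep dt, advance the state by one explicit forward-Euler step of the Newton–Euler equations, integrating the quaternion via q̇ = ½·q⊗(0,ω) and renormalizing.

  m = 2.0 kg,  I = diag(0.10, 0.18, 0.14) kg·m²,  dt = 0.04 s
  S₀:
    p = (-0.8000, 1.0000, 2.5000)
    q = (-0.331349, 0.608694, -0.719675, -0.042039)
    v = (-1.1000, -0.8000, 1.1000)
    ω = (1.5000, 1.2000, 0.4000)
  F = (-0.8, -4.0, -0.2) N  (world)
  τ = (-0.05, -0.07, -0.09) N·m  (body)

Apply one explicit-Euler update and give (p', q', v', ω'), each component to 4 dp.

linear accel F/m = (-0.4000, -2.0000, -0.1000)
p' = p + v·dt = (-0.8440, 0.9680, 2.5440)
v' = v + a·dt = (-1.1160, -0.8800, 1.0960)
α = I⁻¹(τ − ω×Iω) = (-0.3080, -0.2556, -1.6714)
ω + α·dt = (1.4877, 1.1898, 0.3331)
Hamilton product q⊗(0,ω) = (-0.0326154, -0.7344467, -0.7041549, 1.6774057)
updated quaternion q' = (-0.3317, 0.5935, -0.7332, -0.0085)

p' = (-0.8440, 0.9680, 2.5440)
q' = (-0.3317, 0.5935, -0.7332, -0.0085)
v' = (-1.1160, -0.8800, 1.0960)
ω' = (1.4877, 1.1898, 0.3331)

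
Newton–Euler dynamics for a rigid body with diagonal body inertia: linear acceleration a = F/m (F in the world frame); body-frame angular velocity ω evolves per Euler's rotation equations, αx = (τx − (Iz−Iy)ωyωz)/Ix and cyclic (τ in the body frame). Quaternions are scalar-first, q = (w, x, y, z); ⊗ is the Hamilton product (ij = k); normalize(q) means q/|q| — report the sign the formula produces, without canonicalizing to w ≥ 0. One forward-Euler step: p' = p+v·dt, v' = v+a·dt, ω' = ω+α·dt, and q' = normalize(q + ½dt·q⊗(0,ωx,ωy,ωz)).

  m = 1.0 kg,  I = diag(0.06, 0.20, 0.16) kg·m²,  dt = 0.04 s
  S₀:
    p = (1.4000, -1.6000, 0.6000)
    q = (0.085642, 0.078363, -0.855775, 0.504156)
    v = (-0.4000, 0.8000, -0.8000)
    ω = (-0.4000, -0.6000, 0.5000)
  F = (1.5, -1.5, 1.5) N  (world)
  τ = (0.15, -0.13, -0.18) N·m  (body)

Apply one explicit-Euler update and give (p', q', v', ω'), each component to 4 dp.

p' = (1.3840, -1.5680, 0.5680)
q' = (0.0709, 0.0752, -0.8615, 0.4971)
v' = (-0.3400, 0.7400, -0.7400)
ω' = (-0.3080, -0.6300, 0.4466)

new position p' = (1.3840, -1.5680, 0.5680)
new velocity v' = (-0.3400, 0.7400, -0.7400)
gyro term ω×Iω = (0.0120, 0.0200, 0.0336)
angular accel α = (2.3000, -0.7500, -1.3350)
ω' = ω + α·dt = (-0.3080, -0.6300, 0.4466)
q⊗(0,ω) = (-0.7341978, -0.1596507, -0.2922291, -0.3465068)
q + ½dt·q⊗(0,ω), renormalized = (0.0709, 0.0752, -0.8615, 0.4971)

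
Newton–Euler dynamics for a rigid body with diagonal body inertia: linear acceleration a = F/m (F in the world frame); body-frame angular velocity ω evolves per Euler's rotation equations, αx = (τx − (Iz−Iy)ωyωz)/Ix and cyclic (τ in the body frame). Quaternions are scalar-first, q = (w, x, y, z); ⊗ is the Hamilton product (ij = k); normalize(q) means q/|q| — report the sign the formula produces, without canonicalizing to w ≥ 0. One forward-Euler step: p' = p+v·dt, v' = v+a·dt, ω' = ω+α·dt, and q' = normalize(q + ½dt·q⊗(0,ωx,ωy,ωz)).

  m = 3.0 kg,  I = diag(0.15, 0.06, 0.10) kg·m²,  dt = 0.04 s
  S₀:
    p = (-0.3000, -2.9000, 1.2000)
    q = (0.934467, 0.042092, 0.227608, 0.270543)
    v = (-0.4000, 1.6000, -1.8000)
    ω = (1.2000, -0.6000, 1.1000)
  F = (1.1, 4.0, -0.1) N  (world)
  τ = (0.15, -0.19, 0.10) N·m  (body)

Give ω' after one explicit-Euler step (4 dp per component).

ω' = (1.2470, -0.7707, 1.1141)

precession coupling ω×(Iω) = (-0.0264, 0.0660, 0.0648)
(τ − ω×Iω)/I = (1.1760, -4.2667, 0.3520)
new body rate ω' = (1.2470, -0.7707, 1.1141)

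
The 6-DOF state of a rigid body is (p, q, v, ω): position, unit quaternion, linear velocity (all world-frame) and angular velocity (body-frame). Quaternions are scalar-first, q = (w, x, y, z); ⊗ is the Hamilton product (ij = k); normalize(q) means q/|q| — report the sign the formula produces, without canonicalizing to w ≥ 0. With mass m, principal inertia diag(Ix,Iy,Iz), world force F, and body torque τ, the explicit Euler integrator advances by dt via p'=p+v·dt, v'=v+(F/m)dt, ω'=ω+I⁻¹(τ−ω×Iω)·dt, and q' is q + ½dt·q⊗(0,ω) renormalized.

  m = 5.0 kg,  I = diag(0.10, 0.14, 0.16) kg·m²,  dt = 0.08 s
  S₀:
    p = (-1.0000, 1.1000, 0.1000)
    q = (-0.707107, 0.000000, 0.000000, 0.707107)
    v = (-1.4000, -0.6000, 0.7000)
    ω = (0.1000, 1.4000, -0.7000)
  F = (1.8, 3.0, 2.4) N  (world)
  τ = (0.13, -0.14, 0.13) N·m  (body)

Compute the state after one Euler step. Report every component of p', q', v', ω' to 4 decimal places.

(τ − ω×Iω)/I = (1.4960, -1.0300, 0.7775)
ω' = ω + α·dt = (0.2197, 1.3176, -0.6378)
2q̇ = q⊗(0,ω) = (0.4949749, -1.0606605, -0.9192391, 0.4949749)
updated quaternion q' = (-0.6860, -0.0423, -0.0367, 0.7255)
p' = p + v·dt = (-1.1120, 1.0520, 0.1560)
v + (F/m)dt = (-1.3712, -0.5520, 0.7384)

p' = (-1.1120, 1.0520, 0.1560)
q' = (-0.6860, -0.0423, -0.0367, 0.7255)
v' = (-1.3712, -0.5520, 0.7384)
ω' = (0.2197, 1.3176, -0.6378)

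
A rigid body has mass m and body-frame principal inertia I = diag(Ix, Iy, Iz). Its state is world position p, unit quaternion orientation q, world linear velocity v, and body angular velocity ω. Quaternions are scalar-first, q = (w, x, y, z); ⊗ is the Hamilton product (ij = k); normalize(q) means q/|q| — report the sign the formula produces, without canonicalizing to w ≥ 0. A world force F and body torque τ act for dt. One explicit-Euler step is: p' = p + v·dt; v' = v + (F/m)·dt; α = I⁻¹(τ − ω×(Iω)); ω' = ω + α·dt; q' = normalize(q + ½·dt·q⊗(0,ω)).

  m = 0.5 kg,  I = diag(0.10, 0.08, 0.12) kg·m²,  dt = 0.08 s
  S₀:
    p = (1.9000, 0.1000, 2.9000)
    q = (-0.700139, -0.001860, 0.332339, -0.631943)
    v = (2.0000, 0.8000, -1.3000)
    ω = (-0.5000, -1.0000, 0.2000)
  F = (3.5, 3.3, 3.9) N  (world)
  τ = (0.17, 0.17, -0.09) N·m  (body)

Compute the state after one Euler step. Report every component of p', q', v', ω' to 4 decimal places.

p' = (2.0600, 0.1640, 2.7960)
q' = (-0.6811, -0.0105, 0.3726, -0.6302)
v' = (2.5600, 1.3280, -0.6760)
ω' = (-0.3576, -0.8320, 0.1467)

angular accel α = (1.7800, 2.1000, -0.6667)
new body rate ω' = (-0.3576, -0.8320, 0.1467)
q⊗(0,ω) = (0.4577976, -0.2154057, 1.0164825, 0.0280017)
q' = normalize(q + ½dt·q⊗(0,ω)) = (-0.6811, -0.0105, 0.3726, -0.6302)
a = F/m = (7.0000, 6.6000, 7.8000)
new position p' = (2.0600, 0.1640, 2.7960)
new velocity v' = (2.5600, 1.3280, -0.6760)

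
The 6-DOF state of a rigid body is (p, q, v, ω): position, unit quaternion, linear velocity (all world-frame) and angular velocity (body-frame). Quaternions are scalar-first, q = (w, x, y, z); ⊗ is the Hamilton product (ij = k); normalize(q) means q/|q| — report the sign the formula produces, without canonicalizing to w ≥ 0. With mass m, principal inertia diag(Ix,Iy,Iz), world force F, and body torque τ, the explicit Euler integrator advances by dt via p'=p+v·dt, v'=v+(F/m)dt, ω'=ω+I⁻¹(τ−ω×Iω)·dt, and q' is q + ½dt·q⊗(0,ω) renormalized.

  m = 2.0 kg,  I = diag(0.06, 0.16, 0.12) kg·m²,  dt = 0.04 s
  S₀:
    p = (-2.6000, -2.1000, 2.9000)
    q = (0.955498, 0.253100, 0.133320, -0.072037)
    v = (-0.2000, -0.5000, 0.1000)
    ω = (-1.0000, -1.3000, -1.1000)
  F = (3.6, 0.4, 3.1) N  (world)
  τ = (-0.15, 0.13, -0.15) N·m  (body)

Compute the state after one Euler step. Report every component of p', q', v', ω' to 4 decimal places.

p' = (-2.6080, -2.1200, 2.9040)
q' = (0.9617, 0.2290, 0.1154, -0.0969)
v' = (-0.1280, -0.4920, 0.1620)
ω' = (-1.0619, -1.2510, -1.1933)

(τ − ω×Iω)/I = (-1.5467, 1.2250, -2.3333)
ω + α·dt = (-1.0619, -1.2510, -1.1933)
q⊗(0,ω) = (0.3471753, -1.1957981, -0.8917004, -1.2467578)
updated quaternion q' = (0.9617, 0.2290, 0.1154, -0.0969)
linear accel F/m = (1.8000, 0.2000, 1.5500)
p' = p + v·dt = (-2.6080, -2.1200, 2.9040)
v + (F/m)dt = (-0.1280, -0.4920, 0.1620)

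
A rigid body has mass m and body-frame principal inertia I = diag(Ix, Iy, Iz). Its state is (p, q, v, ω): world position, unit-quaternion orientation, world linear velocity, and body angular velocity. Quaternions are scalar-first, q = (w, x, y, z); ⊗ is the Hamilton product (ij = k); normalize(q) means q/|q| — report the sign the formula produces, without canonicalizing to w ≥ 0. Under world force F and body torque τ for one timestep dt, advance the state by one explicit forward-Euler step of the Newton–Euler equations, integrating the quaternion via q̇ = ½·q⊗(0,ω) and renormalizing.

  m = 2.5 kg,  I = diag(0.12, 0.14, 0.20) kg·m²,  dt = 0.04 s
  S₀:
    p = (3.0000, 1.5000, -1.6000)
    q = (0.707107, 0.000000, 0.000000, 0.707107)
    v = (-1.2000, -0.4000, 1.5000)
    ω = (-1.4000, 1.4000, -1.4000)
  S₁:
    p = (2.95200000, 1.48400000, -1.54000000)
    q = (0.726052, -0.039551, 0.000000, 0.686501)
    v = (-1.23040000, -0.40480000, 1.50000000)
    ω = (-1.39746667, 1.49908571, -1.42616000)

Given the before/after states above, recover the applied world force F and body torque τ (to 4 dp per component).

rate change Δω = (0.00253333, 0.09908571, -0.02616000)
gyro term ω₀×Iω₀ = (-0.1176, -0.1568, -0.0392)
I·α + gyro = (-0.1100, 0.1900, -0.1700)
v₁ − v₀ = (-0.03040000, -0.00480000, 0.00000000)
applied force F = (-1.9000, -0.3000, 0.0000)

F = (-1.9000, -0.3000, 0.0000)
τ = (-0.1100, 0.1900, -0.1700)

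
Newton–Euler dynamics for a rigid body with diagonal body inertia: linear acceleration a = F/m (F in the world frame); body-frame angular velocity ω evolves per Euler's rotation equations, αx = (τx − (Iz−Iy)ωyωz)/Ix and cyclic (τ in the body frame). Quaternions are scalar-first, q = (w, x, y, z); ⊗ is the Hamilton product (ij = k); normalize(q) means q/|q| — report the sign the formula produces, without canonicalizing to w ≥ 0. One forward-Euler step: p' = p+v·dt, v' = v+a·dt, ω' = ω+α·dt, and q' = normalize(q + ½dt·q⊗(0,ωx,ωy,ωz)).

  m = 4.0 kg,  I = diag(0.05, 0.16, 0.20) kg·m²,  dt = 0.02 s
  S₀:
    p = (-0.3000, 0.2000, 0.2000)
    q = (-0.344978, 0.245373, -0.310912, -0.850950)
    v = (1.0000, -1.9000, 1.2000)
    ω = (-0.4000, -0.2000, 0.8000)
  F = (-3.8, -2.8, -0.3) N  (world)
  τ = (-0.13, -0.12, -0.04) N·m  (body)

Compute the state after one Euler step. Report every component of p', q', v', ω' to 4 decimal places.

p' = (-0.2800, 0.1620, 0.2240)
q' = (-0.3378, 0.2426, -0.3088, -0.8554)
v' = (0.9810, -1.9140, 1.1985)
ω' = (-0.4494, -0.2210, 0.7951)

p + v·dt = (-0.2800, 0.1620, 0.2240)
v' = v + a·dt = (0.9810, -1.9140, 1.1985)
gyro term ω×Iω = (-0.0064, 0.0480, 0.0088)
(τ − ω×Iω)/I = (-2.4720, -1.0500, -0.2440)
new body rate ω' = (-0.4494, -0.2210, 0.7951)
Hamilton product q⊗(0,ω) = (0.7167268, -0.2809284, 0.2130772, -0.4494218)
q + ½dt·q⊗(0,ω), renormalized = (-0.3378, 0.2426, -0.3088, -0.8554)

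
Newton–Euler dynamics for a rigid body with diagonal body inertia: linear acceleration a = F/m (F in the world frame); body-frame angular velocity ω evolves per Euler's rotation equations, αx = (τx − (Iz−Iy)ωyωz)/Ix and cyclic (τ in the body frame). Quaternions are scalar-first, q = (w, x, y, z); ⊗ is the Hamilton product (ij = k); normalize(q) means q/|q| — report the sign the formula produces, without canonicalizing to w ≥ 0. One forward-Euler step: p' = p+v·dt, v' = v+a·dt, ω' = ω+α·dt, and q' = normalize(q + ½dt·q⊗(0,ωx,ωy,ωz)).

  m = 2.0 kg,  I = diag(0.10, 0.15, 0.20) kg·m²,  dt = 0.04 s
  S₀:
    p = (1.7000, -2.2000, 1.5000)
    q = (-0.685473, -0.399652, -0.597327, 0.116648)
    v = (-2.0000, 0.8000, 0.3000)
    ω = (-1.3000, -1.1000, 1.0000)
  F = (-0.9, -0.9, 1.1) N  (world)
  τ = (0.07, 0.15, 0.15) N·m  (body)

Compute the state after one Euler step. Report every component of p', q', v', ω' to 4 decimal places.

p' = (1.6200, -2.1680, 1.5120)
q' = (-0.7108, -0.3909, -0.5768, 0.0961)
v' = (-2.0180, 0.7820, 0.3220)
ω' = (-1.2500, -1.0947, 1.0157)

p' = p + v·dt = (1.6200, -2.1680, 1.5120)
v + (F/m)dt = (-2.0180, 0.7820, 0.3220)
precession coupling ω×(Iω) = (-0.0550, 0.1300, 0.0715)
α = I⁻¹(τ − ω×Iω) = (1.2500, 0.1333, 0.3925)
ω + α·dt = (-1.2500, -1.0947, 1.0157)
Hamilton product q⊗(0,ω) = (-1.2932553, 0.4221007, 1.0020299, -1.0223809)
updated quaternion q' = (-0.7108, -0.3909, -0.5768, 0.0961)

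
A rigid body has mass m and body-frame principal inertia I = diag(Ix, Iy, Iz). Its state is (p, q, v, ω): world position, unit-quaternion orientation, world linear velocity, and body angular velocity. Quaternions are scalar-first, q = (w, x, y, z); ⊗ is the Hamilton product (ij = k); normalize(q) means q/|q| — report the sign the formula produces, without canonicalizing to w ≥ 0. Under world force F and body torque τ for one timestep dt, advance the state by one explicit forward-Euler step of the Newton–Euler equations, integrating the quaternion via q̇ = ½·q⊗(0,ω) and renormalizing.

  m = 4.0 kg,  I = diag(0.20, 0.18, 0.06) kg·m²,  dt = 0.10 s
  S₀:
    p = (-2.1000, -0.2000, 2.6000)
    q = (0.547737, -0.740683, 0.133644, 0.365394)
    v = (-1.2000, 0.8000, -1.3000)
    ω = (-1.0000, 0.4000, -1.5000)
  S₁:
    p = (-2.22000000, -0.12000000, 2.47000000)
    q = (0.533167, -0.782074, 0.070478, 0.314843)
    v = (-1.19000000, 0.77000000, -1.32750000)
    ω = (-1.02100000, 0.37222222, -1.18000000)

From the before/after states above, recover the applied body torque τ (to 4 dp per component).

τ = (0.0300, 0.1600, 0.2000)

ω₁ − ω₀ = (-0.02100000, -0.02777778, 0.32000000)
gyro term ω₀×Iω₀ = (0.0720, 0.2100, 0.0080)
τ = I·(Δω/dt) + ω₀×(Iω₀) = (0.0300, 0.1600, 0.2000)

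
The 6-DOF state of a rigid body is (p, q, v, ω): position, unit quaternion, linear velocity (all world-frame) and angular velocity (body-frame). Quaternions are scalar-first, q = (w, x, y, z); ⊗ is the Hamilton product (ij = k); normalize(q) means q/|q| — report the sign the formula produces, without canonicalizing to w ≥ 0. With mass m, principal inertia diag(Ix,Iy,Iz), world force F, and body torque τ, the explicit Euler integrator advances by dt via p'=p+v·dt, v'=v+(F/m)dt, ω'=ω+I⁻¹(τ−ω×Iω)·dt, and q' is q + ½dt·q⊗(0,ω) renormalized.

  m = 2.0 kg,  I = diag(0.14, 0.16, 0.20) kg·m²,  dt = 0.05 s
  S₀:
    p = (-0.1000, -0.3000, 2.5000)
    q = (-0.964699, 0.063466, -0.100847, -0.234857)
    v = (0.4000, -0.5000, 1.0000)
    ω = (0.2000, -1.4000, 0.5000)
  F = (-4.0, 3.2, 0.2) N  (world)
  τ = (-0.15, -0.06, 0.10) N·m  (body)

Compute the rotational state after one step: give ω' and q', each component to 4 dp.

ω' = (0.1564, -1.4169, 0.5264)
q' = (-0.9649, 0.0491, -0.0690, -0.2485)

α = I⁻¹(τ − ω×Iω) = (-0.8714, -0.3375, 0.5280)
ω' = ω + α·dt = (0.1564, -1.4169, 0.5264)
q⊗(0,ω) = (-0.0364505, -0.5721631, 1.2718742, -0.5510325)
q' = normalize(q + ½dt·q⊗(0,ω)) = (-0.9649, 0.0491, -0.0690, -0.2485)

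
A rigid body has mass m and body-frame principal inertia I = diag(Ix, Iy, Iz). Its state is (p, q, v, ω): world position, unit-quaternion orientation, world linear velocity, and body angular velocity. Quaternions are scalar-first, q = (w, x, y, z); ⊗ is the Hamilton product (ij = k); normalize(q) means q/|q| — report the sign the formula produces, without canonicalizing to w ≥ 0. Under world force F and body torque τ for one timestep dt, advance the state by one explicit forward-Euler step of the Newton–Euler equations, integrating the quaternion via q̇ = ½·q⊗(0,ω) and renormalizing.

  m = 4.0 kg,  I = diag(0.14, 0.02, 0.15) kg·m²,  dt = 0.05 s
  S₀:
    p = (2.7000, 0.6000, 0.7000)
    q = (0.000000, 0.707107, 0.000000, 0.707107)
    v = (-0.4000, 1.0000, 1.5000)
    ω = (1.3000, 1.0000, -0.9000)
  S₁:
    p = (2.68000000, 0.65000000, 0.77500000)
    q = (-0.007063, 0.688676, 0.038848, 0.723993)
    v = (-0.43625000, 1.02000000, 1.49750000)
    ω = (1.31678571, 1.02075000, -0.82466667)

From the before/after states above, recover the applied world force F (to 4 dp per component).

F = (-2.9000, 1.6000, -0.2000)

v₁ − v₀ = (-0.03625000, 0.02000000, -0.00250000)
m·(v₁−v₀)/dt = (-2.9000, 1.6000, -0.2000)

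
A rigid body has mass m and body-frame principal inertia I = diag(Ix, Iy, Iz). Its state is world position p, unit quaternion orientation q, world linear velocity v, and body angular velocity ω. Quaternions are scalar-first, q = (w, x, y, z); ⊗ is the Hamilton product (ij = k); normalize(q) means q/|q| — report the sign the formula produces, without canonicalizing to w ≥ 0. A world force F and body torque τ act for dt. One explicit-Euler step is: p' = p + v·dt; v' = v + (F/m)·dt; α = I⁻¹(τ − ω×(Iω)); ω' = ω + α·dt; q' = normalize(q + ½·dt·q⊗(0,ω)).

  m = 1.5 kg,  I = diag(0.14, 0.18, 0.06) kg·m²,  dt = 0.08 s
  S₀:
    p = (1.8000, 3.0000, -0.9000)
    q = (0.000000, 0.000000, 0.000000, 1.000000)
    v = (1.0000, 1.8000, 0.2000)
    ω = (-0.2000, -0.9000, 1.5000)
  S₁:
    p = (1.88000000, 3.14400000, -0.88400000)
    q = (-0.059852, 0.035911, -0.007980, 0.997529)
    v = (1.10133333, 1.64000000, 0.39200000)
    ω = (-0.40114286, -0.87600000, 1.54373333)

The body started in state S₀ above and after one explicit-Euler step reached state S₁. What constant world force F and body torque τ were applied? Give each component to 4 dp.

F = (1.9000, -3.0000, 3.6000)
τ = (-0.1900, 0.0300, 0.0400)

v₁ − v₀ = (0.10133333, -0.16000000, 0.19200000)
m·(v₁−v₀)/dt = (1.9000, -3.0000, 3.6000)
ω₁ − ω₀ = (-0.20114286, 0.02400000, 0.04373333)
gyro term ω₀×Iω₀ = (0.1620, -0.0240, 0.0072)
τ = I·(Δω/dt) + ω₀×(Iω₀) = (-0.1900, 0.0300, 0.0400)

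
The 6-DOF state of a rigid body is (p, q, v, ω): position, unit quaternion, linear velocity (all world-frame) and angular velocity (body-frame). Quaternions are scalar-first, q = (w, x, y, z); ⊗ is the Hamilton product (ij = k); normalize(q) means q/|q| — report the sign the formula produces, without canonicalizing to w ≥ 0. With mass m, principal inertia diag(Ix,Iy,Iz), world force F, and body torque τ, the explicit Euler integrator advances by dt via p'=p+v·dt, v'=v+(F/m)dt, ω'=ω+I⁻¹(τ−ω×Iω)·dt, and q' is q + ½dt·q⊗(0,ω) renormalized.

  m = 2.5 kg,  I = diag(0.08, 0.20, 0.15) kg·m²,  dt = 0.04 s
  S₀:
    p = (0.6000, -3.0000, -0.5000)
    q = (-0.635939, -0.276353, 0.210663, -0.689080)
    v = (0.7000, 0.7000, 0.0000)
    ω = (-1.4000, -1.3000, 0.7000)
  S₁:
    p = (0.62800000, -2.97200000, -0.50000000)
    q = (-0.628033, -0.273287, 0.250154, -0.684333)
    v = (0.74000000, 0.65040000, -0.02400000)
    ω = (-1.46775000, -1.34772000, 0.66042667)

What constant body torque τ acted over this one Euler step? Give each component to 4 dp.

ω₁ − ω₀ = (-0.06775000, -0.04772000, -0.03957333)
I·α + gyro = (-0.0900, -0.1700, 0.0700)

τ = (-0.0900, -0.1700, 0.0700)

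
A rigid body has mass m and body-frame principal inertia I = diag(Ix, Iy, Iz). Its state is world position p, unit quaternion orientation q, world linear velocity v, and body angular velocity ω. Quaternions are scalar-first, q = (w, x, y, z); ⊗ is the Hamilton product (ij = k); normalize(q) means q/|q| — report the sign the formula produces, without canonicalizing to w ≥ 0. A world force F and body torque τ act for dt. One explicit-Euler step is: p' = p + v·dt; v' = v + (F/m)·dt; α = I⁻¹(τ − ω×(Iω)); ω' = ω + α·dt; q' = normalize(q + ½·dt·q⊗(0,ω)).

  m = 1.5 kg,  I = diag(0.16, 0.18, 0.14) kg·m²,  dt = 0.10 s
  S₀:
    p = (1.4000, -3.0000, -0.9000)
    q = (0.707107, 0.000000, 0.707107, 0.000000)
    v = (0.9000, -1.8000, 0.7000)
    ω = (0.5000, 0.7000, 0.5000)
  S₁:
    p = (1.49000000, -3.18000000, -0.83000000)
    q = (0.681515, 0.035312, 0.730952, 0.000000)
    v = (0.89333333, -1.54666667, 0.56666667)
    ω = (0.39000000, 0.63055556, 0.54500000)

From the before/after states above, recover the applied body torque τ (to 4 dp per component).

τ = (-0.1900, -0.1200, 0.0700)

rate change Δω = (-0.11000000, -0.06944444, 0.04500000)
gyro term ω₀×Iω₀ = (-0.0140, 0.0050, 0.0070)
applied torque τ = (-0.1900, -0.1200, 0.0700)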